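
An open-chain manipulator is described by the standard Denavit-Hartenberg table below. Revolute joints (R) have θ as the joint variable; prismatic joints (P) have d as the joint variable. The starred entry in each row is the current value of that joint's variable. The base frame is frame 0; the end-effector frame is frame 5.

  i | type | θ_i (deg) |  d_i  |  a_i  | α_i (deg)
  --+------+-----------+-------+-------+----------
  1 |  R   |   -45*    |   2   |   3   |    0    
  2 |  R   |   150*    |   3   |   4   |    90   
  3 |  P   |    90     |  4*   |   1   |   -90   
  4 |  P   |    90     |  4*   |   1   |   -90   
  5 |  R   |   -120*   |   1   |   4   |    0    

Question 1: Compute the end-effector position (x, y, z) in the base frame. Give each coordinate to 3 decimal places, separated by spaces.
7.848 -4.173 5.000

after link 1: o_1 = (2.1213, -2.1213, 2.0000)
after link 2: o_2 = (1.0860, 1.7424, 5.0000)
after link 3: o_3 = (4.9497, 2.7777, 6.0000)
after link 4: o_4 = (5.0191, -1.3449, 6.0000)
after link 5: o_5 = (7.8475, -4.1733, 5.0000)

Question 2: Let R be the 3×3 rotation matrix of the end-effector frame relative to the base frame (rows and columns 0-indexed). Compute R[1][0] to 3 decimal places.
End-effector x-axis (col 0 of R) = (0.7071,-0.7071,0.0000)
R[1][0] = -0.7071

-0.707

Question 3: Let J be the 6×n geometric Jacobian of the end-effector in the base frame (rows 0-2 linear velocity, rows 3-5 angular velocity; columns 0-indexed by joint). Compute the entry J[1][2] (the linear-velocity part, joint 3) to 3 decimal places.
prismatic axis z_2 = (0.9659,0.2588,0.0000)
J_v[:, 2] = z_2; J_ω[:, 2] = (0,0,0)
entry J[1][2] = 0.2588

0.259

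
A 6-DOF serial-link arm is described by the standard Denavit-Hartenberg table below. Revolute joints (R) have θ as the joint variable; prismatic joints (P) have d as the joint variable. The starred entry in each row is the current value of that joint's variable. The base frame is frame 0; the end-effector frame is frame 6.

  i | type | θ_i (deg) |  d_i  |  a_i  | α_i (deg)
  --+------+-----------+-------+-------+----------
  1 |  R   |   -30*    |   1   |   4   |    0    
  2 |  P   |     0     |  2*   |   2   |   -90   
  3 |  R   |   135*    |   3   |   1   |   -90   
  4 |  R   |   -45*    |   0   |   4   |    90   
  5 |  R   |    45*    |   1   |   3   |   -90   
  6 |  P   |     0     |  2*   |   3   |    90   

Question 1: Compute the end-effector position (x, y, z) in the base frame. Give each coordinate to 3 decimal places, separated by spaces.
2.864 8.203 3.379

after link 1: o_1 = (3.4641, -2.0000, 1.0000)
after link 2: o_2 = (5.1962, -3.0000, 3.0000)
after link 3: o_3 = (6.0838, -0.0484, 2.2929)
after link 4: o_4 = (5.7659, 3.4011, 0.2929)
after link 5: o_5 = (5.0849, 6.3429, 1.2322)
after link 6: o_6 = (2.8637, 8.2026, 3.3787)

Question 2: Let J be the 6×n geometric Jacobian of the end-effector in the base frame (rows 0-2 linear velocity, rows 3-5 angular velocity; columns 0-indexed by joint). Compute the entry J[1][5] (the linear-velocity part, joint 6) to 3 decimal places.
prismatic axis z_5 = (-0.3768,-0.3598,0.8536)
J_v[:, 5] = z_5; J_ω[:, 5] = (0,0,0)
entry J[1][5] = -0.3598

-0.360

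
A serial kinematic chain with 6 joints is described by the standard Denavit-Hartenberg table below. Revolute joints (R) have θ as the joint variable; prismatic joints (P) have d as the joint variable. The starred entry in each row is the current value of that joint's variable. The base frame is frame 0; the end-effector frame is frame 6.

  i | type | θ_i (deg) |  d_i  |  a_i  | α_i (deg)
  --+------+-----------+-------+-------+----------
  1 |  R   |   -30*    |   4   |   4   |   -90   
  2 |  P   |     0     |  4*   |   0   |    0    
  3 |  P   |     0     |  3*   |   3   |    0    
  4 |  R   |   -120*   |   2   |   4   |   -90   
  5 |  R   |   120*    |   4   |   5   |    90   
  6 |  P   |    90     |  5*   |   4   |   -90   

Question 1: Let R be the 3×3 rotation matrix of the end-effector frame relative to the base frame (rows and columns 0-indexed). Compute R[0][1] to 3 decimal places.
0.625

End-effector y-axis (col 1 of R) = (0.6250,0.2165,-0.7500)
R[0][1] = 0.6250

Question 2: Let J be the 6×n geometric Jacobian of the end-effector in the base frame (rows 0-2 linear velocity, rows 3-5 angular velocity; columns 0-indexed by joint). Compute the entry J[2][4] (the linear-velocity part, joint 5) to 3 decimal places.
axis z_4 = (0.7500,-0.4330,0.5000); lever o_n−o_4 = (1.7925,-8.9216,5.5849)
cross product → J_v[:, 4] = (2.0425,-3.2925,-5.9151)
J_ω[:, 4] = z_4
entry J[2][4] = -5.9151

-5.915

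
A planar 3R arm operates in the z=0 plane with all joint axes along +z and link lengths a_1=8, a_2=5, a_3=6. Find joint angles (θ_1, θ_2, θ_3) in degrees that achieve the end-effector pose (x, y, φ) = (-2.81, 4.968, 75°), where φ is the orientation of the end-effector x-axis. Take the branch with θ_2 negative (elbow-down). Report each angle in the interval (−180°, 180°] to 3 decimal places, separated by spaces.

wrist centre = target − a_3·(cos φ, sin φ) = (-4.3629, -0.8276)
cos θ_2 = (19.7199−8²−5²)/(2·8·5) = -0.8660; θ_2 = -149.9973° (elbow-down)
β = atan2(-0.8276,-4.3629) = -169.2598°; ψ = atan2(-2.5002,3.6700) = -34.2649°
θ_1 = β − ψ = -134.9949°
θ_3 = φ − θ_1 − θ_2 = -0.0079° (wrapped to (-180°,180°])

-134.995 -149.997 -0.008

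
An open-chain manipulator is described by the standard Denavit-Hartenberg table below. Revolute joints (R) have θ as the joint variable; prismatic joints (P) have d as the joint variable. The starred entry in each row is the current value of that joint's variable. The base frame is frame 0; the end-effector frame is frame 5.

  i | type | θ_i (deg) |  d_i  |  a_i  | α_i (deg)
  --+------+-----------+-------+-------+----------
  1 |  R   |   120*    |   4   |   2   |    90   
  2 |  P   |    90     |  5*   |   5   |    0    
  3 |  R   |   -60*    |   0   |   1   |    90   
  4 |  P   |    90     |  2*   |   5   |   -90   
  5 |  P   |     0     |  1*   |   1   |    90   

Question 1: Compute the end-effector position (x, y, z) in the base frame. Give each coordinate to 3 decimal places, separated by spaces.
8.026 8.098 7.268

after link 1: o_1 = (-1.0000, 1.7321, 4.0000)
after link 2: o_2 = (3.3301, 4.2321, 9.0000)
after link 3: o_3 = (2.8971, 4.9821, 9.5000)
after link 4: o_4 = (6.7272, 8.3481, 7.7679)
after link 5: o_5 = (8.0263, 8.0981, 7.2679)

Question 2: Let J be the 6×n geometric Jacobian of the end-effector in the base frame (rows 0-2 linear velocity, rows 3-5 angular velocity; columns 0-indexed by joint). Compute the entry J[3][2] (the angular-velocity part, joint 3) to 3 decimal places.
0.866

axis z_2 = (0.8660,0.5000,0.0000); lever o_n−o_2 = (4.6962,3.8660,-1.7321)
cross product → J_v[:, 2] = (-0.8660,1.5000,1.0000)
J_ω[:, 2] = z_2
entry J[3][2] = 0.8660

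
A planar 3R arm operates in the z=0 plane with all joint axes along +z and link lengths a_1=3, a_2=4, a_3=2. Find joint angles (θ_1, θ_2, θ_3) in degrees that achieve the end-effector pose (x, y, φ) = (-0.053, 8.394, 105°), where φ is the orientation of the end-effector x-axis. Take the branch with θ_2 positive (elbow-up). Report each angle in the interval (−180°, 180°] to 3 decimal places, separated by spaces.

60.010 44.984 0.006

wrist centre = target − a_3·(cos φ, sin φ) = (0.4646, 6.4621)
cos θ_2 = (41.9752−3²−4²)/(2·3·4) = 0.7073; θ_2 = 44.9842° (elbow-up)
β = atan2(6.4621,0.4646) = 85.8874°; ψ = atan2(2.8276,5.8292) = 25.8772°
θ_1 = β − ψ = 60.0102°
θ_3 = φ − θ_1 − θ_2 = 0.0056° (wrapped to (-180°,180°])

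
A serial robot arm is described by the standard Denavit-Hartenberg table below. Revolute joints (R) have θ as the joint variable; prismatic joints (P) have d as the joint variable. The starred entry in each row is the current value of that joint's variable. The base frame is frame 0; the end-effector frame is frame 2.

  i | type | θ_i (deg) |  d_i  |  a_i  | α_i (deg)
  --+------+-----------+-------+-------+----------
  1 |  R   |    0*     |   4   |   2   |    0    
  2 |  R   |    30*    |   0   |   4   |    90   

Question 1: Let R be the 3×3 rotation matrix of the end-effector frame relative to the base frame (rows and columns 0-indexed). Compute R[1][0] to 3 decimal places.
0.500

End-effector x-axis (col 0 of R) = (0.8660,0.5000,0.0000)
R[1][0] = 0.5000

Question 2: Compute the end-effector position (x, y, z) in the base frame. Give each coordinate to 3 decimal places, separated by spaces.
after link 1: o_1 = (2.0000, 0.0000, 4.0000)
after link 2: o_2 = (5.4641, 2.0000, 4.0000)

5.464 2.000 4.000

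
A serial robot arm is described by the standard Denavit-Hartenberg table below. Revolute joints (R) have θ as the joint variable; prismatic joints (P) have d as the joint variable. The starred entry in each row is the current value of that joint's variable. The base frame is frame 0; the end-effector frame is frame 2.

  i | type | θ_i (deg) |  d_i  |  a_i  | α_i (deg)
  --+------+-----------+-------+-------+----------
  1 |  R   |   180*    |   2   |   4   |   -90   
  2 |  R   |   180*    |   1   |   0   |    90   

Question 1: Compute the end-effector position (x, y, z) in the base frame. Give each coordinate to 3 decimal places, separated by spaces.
after link 1: o_1 = (-4.0000, 0.0000, 2.0000)
after link 2: o_2 = (-4.0000, -1.0000, 2.0000)

-4.000 -1.000 2.000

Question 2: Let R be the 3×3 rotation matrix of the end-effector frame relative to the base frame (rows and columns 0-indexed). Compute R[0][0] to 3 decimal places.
1.000

End-effector x-axis (col 0 of R) = (1.0000,-0.0000,-0.0000)
R[0][0] = 1.0000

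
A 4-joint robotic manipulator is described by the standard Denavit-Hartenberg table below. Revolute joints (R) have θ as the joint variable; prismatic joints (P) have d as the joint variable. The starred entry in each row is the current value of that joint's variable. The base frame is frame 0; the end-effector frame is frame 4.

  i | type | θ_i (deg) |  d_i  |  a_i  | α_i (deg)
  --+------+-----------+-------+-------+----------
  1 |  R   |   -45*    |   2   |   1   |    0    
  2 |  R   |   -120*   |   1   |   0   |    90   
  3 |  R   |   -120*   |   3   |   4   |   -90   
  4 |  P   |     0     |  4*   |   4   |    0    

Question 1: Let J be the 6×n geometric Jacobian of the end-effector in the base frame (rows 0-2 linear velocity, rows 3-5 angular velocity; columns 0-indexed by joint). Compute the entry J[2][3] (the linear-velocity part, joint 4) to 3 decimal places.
-0.500

prismatic axis z_3 = (-0.8365,-0.2241,-0.5000)
J_v[:, 3] = z_3; J_ω[:, 3] = (0,0,0)
entry J[2][3] = -0.5000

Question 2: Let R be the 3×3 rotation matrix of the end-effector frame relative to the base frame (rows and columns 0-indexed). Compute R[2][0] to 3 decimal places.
End-effector x-axis (col 0 of R) = (0.4830,0.1294,-0.8660)
R[2][0] = -0.8660

-0.866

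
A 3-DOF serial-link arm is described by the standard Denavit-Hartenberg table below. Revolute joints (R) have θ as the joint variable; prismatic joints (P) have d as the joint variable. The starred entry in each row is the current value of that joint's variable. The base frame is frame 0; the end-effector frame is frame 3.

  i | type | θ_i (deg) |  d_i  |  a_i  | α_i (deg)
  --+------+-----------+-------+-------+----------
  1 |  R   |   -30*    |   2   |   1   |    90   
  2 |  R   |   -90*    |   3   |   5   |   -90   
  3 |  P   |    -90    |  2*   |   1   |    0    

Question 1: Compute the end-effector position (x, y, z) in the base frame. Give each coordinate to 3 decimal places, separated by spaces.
0.598 -4.964 -3.000

after link 1: o_1 = (0.8660, -0.5000, 2.0000)
after link 2: o_2 = (-0.6340, -3.0981, -3.0000)
after link 3: o_3 = (0.5981, -4.9641, -3.0000)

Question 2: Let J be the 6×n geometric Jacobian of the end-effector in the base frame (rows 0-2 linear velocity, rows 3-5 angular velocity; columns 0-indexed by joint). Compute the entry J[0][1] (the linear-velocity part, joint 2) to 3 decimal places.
axis z_1 = (-0.5000,-0.8660,0.0000); lever o_n−o_1 = (-0.2679,-4.4641,-5.0000)
cross product → J_v[:, 1] = (4.3301,-2.5000,2.0000)
J_ω[:, 1] = z_1
entry J[0][1] = 4.3301

4.330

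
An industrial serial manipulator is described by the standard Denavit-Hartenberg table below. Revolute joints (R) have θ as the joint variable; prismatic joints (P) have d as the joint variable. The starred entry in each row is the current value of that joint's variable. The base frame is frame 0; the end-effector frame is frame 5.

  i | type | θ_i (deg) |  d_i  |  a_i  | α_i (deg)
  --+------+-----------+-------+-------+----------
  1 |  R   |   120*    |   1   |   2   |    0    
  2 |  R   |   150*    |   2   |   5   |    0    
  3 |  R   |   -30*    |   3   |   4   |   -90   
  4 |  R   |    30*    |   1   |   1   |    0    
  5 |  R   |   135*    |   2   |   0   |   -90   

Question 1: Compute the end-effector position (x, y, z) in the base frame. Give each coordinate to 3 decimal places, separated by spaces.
after link 1: o_1 = (-1.0000, 1.7321, 1.0000)
after link 2: o_2 = (-1.0000, -3.2679, 3.0000)
after link 3: o_3 = (-3.0000, -6.7321, 6.0000)
after link 4: o_4 = (-2.5670, -7.9821, 5.5000)
after link 5: o_5 = (-0.8349, -8.9821, 5.5000)

-0.835 -8.982 5.500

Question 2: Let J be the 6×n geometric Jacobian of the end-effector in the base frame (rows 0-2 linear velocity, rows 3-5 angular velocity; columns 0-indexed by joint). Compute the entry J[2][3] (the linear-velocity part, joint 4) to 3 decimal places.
-0.866

axis z_3 = (0.8660,-0.5000,0.0000); lever o_n−o_3 = (2.1651,-2.2500,-0.5000)
cross product → J_v[:, 3] = (0.2500,0.4330,-0.8660)
J_ω[:, 3] = z_3
entry J[2][3] = -0.8660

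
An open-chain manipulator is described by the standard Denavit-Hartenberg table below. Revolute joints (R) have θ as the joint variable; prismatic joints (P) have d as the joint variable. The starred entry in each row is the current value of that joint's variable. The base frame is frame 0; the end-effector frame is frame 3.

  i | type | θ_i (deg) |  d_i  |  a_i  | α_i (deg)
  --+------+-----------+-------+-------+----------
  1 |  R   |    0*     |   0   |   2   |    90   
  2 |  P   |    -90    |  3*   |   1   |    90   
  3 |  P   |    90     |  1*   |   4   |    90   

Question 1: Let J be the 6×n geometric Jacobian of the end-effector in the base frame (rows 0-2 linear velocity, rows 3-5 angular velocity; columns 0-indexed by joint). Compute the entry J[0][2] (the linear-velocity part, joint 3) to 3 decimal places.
prismatic axis z_2 = (-1.0000,-0.0000,-0.0000)
J_v[:, 2] = z_2; J_ω[:, 2] = (0,0,0)
entry J[0][2] = -1.0000

-1.000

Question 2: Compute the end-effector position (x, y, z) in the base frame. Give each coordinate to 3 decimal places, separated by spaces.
after link 1: o_1 = (2.0000, 0.0000, 0.0000)
after link 2: o_2 = (2.0000, -3.0000, -1.0000)
after link 3: o_3 = (1.0000, -7.0000, -1.0000)

1.000 -7.000 -1.000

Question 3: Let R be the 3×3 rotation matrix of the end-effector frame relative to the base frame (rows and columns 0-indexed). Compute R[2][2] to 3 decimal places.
-1.000

End-effector z-axis (col 2 of R) = (-0.0000,-0.0000,-1.0000)
R[2][2] = -1.0000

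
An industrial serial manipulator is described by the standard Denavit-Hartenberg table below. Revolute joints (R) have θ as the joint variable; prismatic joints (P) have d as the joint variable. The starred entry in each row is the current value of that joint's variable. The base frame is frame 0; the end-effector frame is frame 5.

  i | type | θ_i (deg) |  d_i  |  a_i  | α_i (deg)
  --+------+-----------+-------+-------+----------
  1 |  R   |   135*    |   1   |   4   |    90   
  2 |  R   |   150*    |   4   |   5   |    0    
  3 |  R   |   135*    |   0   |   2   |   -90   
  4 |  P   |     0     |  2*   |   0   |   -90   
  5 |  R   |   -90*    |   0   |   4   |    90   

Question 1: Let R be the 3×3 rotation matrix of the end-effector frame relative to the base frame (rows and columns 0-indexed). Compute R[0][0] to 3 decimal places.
-0.683

End-effector x-axis (col 0 of R) = (-0.6830,0.6830,0.2588)
R[0][0] = -0.6830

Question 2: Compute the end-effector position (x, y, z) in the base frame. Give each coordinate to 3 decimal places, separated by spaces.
-1.402 7.059 3.121

after link 1: o_1 = (-2.8284, 2.8284, 1.0000)
after link 2: o_2 = (3.0619, 2.5950, 3.5000)
after link 3: o_3 = (2.6958, 2.9610, 1.5681)
after link 4: o_4 = (1.3298, 4.3270, 2.0858)
after link 5: o_5 = (-1.4022, 7.0591, 3.1211)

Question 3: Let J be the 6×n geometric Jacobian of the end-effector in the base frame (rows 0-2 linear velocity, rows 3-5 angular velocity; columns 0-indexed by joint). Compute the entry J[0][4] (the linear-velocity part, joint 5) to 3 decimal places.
axis z_4 = (-0.7071,-0.7071,-0.0000); lever o_n−o_4 = (-2.7321,2.7321,1.0353)
cross product → J_v[:, 4] = (-0.7321,0.7321,-3.8637)
J_ω[:, 4] = z_4
entry J[0][4] = -0.7321

-0.732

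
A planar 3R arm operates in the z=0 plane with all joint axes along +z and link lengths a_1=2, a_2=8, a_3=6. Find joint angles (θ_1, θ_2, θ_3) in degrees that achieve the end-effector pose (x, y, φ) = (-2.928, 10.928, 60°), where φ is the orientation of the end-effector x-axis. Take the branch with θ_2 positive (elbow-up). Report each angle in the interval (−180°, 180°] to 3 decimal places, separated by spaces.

wrist centre = target − a_3·(cos φ, sin φ) = (-5.9280, 5.7318)
cos θ_2 = (67.9953−2²−8²)/(2·2·8) = -0.0001; θ_2 = 90.0085° (elbow-up)
β = atan2(5.7318,-5.9280) = 135.9638°; ψ = atan2(8.0000,1.9988) = 75.9717°
θ_1 = β − ψ = 59.9920°
θ_3 = φ − θ_1 − θ_2 = -90.0005° (wrapped to (-180°,180°])

59.992 90.008 -90.001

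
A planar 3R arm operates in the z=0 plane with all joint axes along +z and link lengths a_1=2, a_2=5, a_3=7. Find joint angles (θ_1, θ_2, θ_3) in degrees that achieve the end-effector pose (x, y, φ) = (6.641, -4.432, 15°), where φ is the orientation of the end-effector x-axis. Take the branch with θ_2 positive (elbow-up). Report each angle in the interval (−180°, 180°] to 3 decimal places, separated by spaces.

-135.007 60.004 90.002

wrist centre = target − a_3·(cos φ, sin φ) = (-0.1205, -6.2437)
cos θ_2 = (38.9987−2²−5²)/(2·2·5) = 0.4999; θ_2 = 60.0042° (elbow-up)
β = atan2(-6.2437,-0.1205) = -91.1055°; ψ = atan2(4.3303,4.4997) = 43.9011°
θ_1 = β − ψ = -135.0066°
θ_3 = φ − θ_1 − θ_2 = 90.0024° (wrapped to (-180°,180°])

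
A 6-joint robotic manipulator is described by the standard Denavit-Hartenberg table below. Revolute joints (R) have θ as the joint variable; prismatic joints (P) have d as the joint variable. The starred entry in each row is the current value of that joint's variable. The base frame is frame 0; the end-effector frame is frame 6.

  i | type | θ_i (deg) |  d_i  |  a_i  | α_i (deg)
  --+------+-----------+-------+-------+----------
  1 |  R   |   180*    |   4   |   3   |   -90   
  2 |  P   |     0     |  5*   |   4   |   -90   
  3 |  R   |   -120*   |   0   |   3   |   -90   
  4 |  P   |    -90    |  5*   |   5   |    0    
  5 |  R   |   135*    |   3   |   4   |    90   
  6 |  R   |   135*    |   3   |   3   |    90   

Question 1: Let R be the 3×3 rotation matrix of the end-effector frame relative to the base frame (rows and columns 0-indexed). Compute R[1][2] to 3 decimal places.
End-effector z-axis (col 2 of R) = (-0.3624,-0.7866,0.5000)
R[1][2] = -0.7866

-0.787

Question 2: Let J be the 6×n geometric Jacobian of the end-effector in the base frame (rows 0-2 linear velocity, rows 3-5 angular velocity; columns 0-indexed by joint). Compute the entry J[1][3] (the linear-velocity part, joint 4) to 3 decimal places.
prismatic axis z_3 = (-0.8660,-0.5000,-0.0000)
J_v[:, 3] = z_3; J_ω[:, 3] = (0,0,0)
entry J[1][3] = -0.5000

-0.500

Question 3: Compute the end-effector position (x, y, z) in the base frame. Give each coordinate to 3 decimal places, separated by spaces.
after link 1: o_1 = (-3.0000, 0.0000, 4.0000)
after link 2: o_2 = (-7.0000, -5.0000, 4.0000)
after link 3: o_3 = (-5.5000, -7.5981, 4.0000)
after link 4: o_4 = (-9.8301, -10.0981, -1.0000)
after link 5: o_5 = (-11.0140, -14.0476, 1.8284)
after link 6: o_6 = (-12.5404, -15.6463, -1.7929)

-12.540 -15.646 -1.793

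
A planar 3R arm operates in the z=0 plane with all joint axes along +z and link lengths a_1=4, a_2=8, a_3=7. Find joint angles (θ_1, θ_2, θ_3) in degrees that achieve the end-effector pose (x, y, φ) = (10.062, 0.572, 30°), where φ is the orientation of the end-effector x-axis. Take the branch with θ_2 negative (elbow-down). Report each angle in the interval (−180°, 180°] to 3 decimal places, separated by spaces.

wrist centre = target − a_3·(cos φ, sin φ) = (3.9998, -2.9280)
cos θ_2 = (24.5718−4²−8²)/(2·4·8) = -0.8661; θ_2 = -150.0047° (elbow-down)
β = atan2(-2.9280,3.9998) = -36.2053°; ψ = atan2(-3.9994,-2.9285) = -126.2129°
θ_1 = β − ψ = 90.0076°
θ_3 = φ − θ_1 − θ_2 = 89.9971° (wrapped to (-180°,180°])

90.008 -150.005 89.997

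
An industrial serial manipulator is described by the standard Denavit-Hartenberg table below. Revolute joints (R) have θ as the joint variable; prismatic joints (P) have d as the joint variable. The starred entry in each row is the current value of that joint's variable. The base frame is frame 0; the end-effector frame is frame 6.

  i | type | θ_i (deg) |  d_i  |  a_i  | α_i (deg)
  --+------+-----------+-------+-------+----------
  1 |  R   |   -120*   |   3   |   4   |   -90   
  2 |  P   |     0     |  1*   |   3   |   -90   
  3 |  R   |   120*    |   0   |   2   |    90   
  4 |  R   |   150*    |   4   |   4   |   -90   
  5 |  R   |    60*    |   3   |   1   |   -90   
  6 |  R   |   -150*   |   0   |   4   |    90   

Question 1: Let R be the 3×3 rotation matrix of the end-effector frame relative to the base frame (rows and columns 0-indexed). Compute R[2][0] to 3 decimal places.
End-effector x-axis (col 0 of R) = (-0.7120,-0.2667,0.6495)
R[2][0] = 0.6495

0.650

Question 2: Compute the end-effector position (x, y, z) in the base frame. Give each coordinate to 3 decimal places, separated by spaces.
-6.498 -12.138 5.946

after link 1: o_1 = (-2.0000, -3.4641, 3.0000)
after link 2: o_2 = (-2.6340, -6.5622, 3.0000)
after link 3: o_3 = (-3.6340, -4.8301, 3.0000)
after link 4: o_4 = (-5.3660, -9.8301, 1.0000)
after link 5: o_5 = (-3.6495, -11.0712, 3.3481)
after link 6: o_6 = (-6.4976, -12.1381, 5.9462)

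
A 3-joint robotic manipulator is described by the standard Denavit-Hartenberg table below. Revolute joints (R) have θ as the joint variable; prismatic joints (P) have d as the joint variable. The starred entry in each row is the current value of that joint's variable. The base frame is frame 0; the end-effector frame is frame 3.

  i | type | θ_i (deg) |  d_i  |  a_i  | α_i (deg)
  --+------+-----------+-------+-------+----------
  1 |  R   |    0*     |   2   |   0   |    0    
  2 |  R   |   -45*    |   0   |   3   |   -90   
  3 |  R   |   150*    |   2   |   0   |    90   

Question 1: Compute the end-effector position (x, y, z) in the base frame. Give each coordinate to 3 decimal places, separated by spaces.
after link 1: o_1 = (0.0000, 0.0000, 2.0000)
after link 2: o_2 = (2.1213, -2.1213, 2.0000)
after link 3: o_3 = (3.5355, -0.7071, 2.0000)

3.536 -0.707 2.000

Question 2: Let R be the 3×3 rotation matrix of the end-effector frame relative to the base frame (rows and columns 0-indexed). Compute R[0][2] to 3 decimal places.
End-effector z-axis (col 2 of R) = (0.3536,-0.3536,-0.8660)
R[0][2] = 0.3536

0.354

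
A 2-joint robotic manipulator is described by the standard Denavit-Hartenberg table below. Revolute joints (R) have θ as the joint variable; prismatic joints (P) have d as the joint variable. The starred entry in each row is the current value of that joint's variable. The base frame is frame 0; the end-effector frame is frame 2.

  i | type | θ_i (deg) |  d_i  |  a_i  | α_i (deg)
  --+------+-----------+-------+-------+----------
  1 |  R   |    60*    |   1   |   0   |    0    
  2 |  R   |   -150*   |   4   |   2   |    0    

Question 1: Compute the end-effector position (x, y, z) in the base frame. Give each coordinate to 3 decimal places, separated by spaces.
after link 1: o_1 = (0.0000, 0.0000, 1.0000)
after link 2: o_2 = (-0.0000, -2.0000, 5.0000)

-0.000 -2.000 5.000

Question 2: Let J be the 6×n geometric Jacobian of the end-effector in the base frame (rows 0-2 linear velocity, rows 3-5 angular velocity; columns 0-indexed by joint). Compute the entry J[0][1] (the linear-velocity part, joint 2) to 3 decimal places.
2.000

axis z_1 = (0.0000,0.0000,1.0000); lever o_n−o_1 = (-0.0000,-2.0000,4.0000)
cross product → J_v[:, 1] = (2.0000,-0.0000,0.0000)
J_ω[:, 1] = z_1
entry J[0][1] = 2.0000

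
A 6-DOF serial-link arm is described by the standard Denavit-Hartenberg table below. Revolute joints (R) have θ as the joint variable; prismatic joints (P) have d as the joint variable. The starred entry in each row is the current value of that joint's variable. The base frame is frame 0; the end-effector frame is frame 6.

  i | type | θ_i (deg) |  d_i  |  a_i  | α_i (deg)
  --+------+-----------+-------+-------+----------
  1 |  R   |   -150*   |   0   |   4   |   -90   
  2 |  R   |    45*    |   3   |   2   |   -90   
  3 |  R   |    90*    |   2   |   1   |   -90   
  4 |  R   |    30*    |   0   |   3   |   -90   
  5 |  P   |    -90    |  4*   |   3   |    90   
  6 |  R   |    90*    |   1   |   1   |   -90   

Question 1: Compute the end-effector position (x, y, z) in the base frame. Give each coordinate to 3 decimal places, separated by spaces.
-3.507 -5.221 3.062

after link 1: o_1 = (-3.4641, -2.0000, 0.0000)
after link 2: o_2 = (-3.1888, -5.3052, -1.4142)
after link 3: o_3 = (-2.4641, -3.7321, -2.8284)
after link 4: o_4 = (-4.6817, -2.0124, -1.7678)
after link 5: o_5 = (-3.9659, -3.9085, 2.8030)
after link 6: o_6 = (-3.5070, -5.2209, 3.0619)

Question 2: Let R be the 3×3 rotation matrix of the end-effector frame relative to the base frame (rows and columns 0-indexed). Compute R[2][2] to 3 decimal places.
End-effector z-axis (col 2 of R) = (-0.6124,-0.3536,-0.7071)
R[2][2] = -0.7071

-0.707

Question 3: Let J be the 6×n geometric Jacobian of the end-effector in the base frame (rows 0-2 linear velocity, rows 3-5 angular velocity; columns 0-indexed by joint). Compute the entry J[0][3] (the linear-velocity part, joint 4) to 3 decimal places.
3.135

axis z_3 = (0.6124,0.3536,0.7071); lever o_n−o_3 = (-1.0429,-1.4889,5.8903)
cross product → J_v[:, 3] = (3.1353,-4.3445,-0.5430)
J_ω[:, 3] = z_3
entry J[0][3] = 3.1353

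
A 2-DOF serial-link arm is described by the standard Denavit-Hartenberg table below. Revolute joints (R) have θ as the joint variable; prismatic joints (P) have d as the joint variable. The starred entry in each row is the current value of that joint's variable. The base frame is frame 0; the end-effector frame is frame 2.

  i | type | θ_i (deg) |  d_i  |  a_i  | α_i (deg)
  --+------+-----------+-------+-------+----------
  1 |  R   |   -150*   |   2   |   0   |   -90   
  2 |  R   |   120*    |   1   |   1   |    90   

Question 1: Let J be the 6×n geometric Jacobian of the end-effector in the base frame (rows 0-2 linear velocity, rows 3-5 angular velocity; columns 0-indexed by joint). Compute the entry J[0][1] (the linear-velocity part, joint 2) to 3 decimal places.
0.750

axis z_1 = (0.5000,-0.8660,0.0000); lever o_n−o_1 = (0.9330,-0.6160,-0.8660)
cross product → J_v[:, 1] = (0.7500,0.4330,0.5000)
J_ω[:, 1] = z_1
entry J[0][1] = 0.7500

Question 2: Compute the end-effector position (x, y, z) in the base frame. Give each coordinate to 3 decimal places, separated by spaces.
0.933 -0.616 1.134

after link 1: o_1 = (0.0000, 0.0000, 2.0000)
after link 2: o_2 = (0.9330, -0.6160, 1.1340)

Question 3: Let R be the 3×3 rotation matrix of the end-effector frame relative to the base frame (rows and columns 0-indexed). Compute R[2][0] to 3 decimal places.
End-effector x-axis (col 0 of R) = (0.4330,0.2500,-0.8660)
R[2][0] = -0.8660

-0.866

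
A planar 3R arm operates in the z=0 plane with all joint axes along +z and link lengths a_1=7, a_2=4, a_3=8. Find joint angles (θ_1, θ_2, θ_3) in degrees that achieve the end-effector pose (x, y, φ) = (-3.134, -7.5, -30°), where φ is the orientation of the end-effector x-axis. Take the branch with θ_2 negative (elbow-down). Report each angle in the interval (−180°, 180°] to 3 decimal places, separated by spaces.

wrist centre = target − a_3·(cos φ, sin φ) = (-10.0622, -3.5000)
cos θ_2 = (113.4979−7²−4²)/(2·7·4) = 0.8660; θ_2 = -29.9990° (elbow-down)
β = atan2(-3.5000,-10.0622) = -160.8205°; ψ = atan2(-1.9999,10.4641) = -10.8201°
θ_1 = β − ψ = -150.0004°
θ_3 = φ − θ_1 − θ_2 = 149.9994° (wrapped to (-180°,180°])

-150.000 -29.999 149.999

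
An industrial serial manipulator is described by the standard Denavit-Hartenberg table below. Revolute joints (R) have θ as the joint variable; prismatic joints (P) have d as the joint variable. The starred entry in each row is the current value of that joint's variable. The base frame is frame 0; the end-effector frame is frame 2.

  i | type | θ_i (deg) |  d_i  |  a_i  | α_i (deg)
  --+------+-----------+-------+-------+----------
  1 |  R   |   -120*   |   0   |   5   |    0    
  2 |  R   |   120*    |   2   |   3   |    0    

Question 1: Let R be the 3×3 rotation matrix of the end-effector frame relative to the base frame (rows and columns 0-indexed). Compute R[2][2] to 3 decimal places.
End-effector z-axis (col 2 of R) = (0.0000,0.0000,1.0000)
R[2][2] = 1.0000

1.000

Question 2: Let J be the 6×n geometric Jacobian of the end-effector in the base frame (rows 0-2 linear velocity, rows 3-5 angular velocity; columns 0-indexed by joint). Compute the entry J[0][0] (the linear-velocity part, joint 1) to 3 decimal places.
4.330

axis z_0 = ẑ; lever o_n−o_0 = (0.5000,-4.3301,2.0000)
cross product → J_v[:, 0] = (4.3301,0.5000,-0.0000)
J_ω[:, 0] = z_0
entry J[0][0] = 4.3301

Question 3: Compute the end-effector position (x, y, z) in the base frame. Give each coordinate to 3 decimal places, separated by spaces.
after link 1: o_1 = (-2.5000, -4.3301, 0.0000)
after link 2: o_2 = (0.5000, -4.3301, 2.0000)

0.500 -4.330 2.000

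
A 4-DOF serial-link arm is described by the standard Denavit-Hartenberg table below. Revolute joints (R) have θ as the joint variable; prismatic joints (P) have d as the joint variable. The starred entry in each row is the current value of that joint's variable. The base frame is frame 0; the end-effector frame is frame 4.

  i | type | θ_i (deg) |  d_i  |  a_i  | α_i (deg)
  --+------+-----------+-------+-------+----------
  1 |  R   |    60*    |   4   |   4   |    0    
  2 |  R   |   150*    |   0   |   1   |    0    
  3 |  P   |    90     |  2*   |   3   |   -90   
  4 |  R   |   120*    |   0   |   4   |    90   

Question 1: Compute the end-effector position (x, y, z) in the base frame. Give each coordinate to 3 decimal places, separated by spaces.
1.634 2.098 2.536

after link 1: o_1 = (2.0000, 3.4641, 4.0000)
after link 2: o_2 = (1.1340, 2.9641, 4.0000)
after link 3: o_3 = (2.6340, 0.3660, 6.0000)
after link 4: o_4 = (1.6340, 2.0981, 2.5359)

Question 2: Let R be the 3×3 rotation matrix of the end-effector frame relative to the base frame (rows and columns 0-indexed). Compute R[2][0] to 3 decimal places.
-0.866

End-effector x-axis (col 0 of R) = (-0.2500,0.4330,-0.8660)
R[2][0] = -0.8660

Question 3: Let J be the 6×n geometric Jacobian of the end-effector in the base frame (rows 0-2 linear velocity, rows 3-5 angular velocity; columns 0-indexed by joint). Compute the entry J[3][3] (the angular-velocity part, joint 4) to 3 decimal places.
axis z_3 = (0.8660,0.5000,0.0000); lever o_n−o_3 = (-1.0000,1.7321,-3.4641)
cross product → J_v[:, 3] = (-1.7321,3.0000,2.0000)
J_ω[:, 3] = z_3
entry J[3][3] = 0.8660

0.866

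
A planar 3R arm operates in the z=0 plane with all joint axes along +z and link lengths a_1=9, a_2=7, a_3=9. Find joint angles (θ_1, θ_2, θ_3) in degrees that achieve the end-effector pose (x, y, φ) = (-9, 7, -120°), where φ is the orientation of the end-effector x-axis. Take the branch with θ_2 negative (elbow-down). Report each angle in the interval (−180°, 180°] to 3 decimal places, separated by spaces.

wrist centre = target − a_3·(cos φ, sin φ) = (-4.5000, 14.7942)
cos θ_2 = (239.1192−9²−7²)/(2·9·7) = 0.8660; θ_2 = -30.0000° (elbow-down)
β = atan2(14.7942,-4.5000) = 106.9183°; ψ = atan2(-3.5000,15.0622) = -13.0817°
θ_1 = β − ψ = 120.0000°
θ_3 = φ − θ_1 − θ_2 = 150.0000° (wrapped to (-180°,180°])

120.000 -30.000 150.000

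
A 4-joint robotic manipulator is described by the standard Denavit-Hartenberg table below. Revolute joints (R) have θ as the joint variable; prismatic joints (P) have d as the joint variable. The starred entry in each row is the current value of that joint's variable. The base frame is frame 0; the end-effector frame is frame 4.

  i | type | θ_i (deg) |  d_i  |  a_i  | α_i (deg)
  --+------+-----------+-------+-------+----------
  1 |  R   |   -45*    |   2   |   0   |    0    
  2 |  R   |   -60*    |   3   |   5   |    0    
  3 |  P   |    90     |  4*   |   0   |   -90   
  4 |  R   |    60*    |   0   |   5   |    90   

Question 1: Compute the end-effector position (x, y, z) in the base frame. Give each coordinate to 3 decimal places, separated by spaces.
1.121 -5.477 4.670

after link 1: o_1 = (0.0000, 0.0000, 2.0000)
after link 2: o_2 = (-1.2941, -4.8296, 5.0000)
after link 3: o_3 = (-1.2941, -4.8296, 9.0000)
after link 4: o_4 = (1.1207, -5.4767, 4.6699)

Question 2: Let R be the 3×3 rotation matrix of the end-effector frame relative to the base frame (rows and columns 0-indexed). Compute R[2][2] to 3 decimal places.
0.500

End-effector z-axis (col 2 of R) = (0.8365,-0.2241,0.5000)
R[2][2] = 0.5000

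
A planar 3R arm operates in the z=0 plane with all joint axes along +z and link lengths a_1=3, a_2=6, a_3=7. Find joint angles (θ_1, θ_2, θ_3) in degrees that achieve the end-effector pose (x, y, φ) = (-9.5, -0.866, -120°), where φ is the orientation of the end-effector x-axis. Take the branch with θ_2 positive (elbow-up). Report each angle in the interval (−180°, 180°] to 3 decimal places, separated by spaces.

98.213 60.000 81.787

wrist centre = target − a_3·(cos φ, sin φ) = (-6.0000, 5.1962)
cos θ_2 = (63.0003−3²−6²)/(2·3·6) = 0.5000; θ_2 = 59.9995° (elbow-up)
β = atan2(5.1962,-6.0000) = 139.1065°; ψ = atan2(5.1961,6.0000) = 40.8930°
θ_1 = β − ψ = 98.2134°
θ_3 = φ − θ_1 − θ_2 = 81.7871° (wrapped to (-180°,180°])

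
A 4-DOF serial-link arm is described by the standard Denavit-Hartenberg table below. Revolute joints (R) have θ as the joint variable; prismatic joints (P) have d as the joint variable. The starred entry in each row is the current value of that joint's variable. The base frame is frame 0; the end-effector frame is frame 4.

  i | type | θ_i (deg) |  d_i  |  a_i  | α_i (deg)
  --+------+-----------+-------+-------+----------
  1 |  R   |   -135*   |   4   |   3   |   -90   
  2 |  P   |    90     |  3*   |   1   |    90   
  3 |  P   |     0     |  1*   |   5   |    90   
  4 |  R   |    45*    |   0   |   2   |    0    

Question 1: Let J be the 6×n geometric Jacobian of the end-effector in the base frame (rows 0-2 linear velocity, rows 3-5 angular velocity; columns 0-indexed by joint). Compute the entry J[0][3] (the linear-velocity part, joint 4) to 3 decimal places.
-1.000

axis z_3 = (-0.7071,0.7071,-0.0000); lever o_n−o_3 = (-1.0000,-1.0000,-1.4142)
cross product → J_v[:, 3] = (-1.0000,-1.0000,1.4142)
J_ω[:, 3] = z_3
entry J[0][3] = -1.0000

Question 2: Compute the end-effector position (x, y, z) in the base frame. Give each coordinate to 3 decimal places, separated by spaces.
-1.707 -5.950 -3.414

after link 1: o_1 = (-2.1213, -2.1213, 4.0000)
after link 2: o_2 = (0.0000, -4.2426, 3.0000)
after link 3: o_3 = (-0.7071, -4.9497, -2.0000)
after link 4: o_4 = (-1.7071, -5.9497, -3.4142)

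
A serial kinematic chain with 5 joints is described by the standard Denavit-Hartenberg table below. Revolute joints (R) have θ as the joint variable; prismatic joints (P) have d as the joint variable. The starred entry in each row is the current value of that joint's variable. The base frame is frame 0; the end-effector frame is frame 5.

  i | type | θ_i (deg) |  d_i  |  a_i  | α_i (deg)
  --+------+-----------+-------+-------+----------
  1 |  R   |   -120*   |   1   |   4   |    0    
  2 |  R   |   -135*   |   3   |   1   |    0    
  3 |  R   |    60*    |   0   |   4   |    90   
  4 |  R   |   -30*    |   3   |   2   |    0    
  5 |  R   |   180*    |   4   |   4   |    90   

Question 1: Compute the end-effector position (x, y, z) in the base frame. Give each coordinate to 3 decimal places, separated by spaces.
-2.638 4.850 5.000

after link 1: o_1 = (-2.0000, -3.4641, 1.0000)
after link 2: o_2 = (-2.2588, -2.4982, 4.0000)
after link 3: o_3 = (-6.1225, -1.4629, 4.0000)
after link 4: o_4 = (-7.0191, 1.8832, 3.0000)
after link 5: o_5 = (-2.6378, 4.8503, 5.0000)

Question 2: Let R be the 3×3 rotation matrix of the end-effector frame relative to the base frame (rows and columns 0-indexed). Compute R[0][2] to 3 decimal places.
End-effector z-axis (col 2 of R) = (-0.4830,0.1294,0.8660)
R[0][2] = -0.4830

-0.483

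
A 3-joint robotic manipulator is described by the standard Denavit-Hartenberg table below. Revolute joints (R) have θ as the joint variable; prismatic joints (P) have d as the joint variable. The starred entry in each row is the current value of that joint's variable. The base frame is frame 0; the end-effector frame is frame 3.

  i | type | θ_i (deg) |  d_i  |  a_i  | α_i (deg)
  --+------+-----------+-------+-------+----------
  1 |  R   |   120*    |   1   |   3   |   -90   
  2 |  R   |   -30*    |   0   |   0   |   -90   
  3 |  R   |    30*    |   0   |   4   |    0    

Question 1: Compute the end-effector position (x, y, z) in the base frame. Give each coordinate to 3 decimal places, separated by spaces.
after link 1: o_1 = (-1.5000, 2.5981, 1.0000)
after link 2: o_2 = (-1.5000, 2.5981, 1.0000)
after link 3: o_3 = (-1.2679, 6.1962, 2.7321)

-1.268 6.196 2.732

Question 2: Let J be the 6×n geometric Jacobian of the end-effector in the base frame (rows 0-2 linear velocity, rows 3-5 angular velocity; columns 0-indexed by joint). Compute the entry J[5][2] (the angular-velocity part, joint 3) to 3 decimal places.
axis z_2 = (-0.2500,0.4330,-0.8660); lever o_n−o_2 = (0.2321,3.5981,1.7321)
cross product → J_v[:, 2] = (3.8660,0.2321,-1.0000)
J_ω[:, 2] = z_2
entry J[5][2] = -0.8660

-0.866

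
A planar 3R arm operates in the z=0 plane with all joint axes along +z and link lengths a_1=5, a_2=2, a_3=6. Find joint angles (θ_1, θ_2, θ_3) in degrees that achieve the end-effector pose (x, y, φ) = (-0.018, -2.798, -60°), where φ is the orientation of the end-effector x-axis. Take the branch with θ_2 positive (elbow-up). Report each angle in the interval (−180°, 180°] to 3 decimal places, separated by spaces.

120.003 134.994 45.003

wrist centre = target − a_3·(cos φ, sin φ) = (-3.0180, 2.3982)
cos θ_2 = (14.8595−5²−2²)/(2·5·2) = -0.7070; θ_2 = 134.9935° (elbow-up)
β = atan2(2.3982,-3.0180) = 141.5288°; ψ = atan2(1.4144,3.5859) = 21.5253°
θ_1 = β − ψ = 120.0034°
θ_3 = φ − θ_1 − θ_2 = 45.0030° (wrapped to (-180°,180°])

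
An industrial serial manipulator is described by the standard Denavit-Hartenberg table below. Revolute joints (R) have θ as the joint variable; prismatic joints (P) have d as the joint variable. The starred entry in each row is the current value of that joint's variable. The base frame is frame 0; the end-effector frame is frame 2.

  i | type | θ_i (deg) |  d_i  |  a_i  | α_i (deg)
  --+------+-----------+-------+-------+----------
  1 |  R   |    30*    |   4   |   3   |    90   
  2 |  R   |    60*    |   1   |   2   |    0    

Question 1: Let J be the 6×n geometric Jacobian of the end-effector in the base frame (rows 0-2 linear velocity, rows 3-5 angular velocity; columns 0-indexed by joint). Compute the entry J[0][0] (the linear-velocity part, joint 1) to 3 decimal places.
axis z_0 = ẑ; lever o_n−o_0 = (3.9641,1.1340,5.7321)
cross product → J_v[:, 0] = (-1.1340,3.9641,0.0000)
J_ω[:, 0] = z_0
entry J[0][0] = -1.1340

-1.134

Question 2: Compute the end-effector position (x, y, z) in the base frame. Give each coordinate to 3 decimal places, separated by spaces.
3.964 1.134 5.732

after link 1: o_1 = (2.5981, 1.5000, 4.0000)
after link 2: o_2 = (3.9641, 1.1340, 5.7321)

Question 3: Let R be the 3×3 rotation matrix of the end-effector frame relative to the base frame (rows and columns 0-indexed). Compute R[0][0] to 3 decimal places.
0.433

End-effector x-axis (col 0 of R) = (0.4330,0.2500,0.8660)
R[0][0] = 0.4330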